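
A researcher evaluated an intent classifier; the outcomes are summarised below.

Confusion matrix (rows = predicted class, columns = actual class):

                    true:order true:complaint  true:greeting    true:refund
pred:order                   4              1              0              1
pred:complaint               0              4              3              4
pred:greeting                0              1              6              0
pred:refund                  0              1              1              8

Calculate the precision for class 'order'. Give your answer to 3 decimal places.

Treat 'order' as positive and all other classes as negative.
precision = TP/(TP+FP).
order: TP=4, FP=1+0+1=2 → 4/6 = 0.6667

0.667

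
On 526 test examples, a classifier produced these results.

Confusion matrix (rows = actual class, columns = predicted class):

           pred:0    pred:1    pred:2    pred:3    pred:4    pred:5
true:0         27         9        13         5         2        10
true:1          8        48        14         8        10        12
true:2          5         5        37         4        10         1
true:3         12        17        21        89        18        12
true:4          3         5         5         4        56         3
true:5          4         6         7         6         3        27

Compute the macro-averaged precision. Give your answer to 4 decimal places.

0.5201

Per-class precision (TP/(TP+FP)):
  0: TP=27, FP=8+5+12+3+4=32 → 27/59 = 0.45763
  1: TP=48, FP=9+5+17+5+6=42 → 48/90 = 0.53333
  2: TP=37, FP=13+14+21+5+7=60 → 37/97 = 0.38144
  3: TP=89, FP=5+8+4+4+6=27 → 89/116 = 0.76724
  4: TP=56, FP=2+10+10+18+3=43 → 56/99 = 0.56566
  5: TP=27, FP=10+12+1+12+3=38 → 27/65 = 0.41538
Macro-precision = mean = (0.45763 + 0.53333 + 0.38144 + 0.76724 + 0.56566 + 0.41538) / 6 = 0.5201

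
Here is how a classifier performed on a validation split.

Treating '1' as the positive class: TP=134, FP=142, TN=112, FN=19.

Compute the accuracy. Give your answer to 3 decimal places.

Accuracy = (TP+TN)/N = (134+112)/407 = 0.604

0.604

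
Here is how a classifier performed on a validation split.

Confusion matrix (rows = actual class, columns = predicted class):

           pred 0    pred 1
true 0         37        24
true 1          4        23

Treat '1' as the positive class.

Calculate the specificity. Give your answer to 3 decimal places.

0.607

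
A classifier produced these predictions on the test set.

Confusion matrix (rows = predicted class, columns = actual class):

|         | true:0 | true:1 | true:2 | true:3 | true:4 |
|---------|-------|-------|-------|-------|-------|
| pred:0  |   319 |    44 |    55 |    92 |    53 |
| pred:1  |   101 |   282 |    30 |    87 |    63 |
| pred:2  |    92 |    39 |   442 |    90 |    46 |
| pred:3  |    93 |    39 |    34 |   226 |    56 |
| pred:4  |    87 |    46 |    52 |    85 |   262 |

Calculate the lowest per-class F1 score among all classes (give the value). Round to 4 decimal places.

0.4397

Per-class F1 score (2·TP/(2·TP+FP+FN)):
  0: TP=319, FP=44+55+92+53=244, FN=101+92+93+87=373 → 638/1255 = 0.50837
  1: TP=282, FP=101+30+87+63=281, FN=44+39+39+46=168 → 564/1013 = 0.55676
  2: TP=442, FP=92+39+90+46=267, FN=55+30+34+52=171 → 884/1322 = 0.66868
  3: TP=226, FP=93+39+34+56=222, FN=92+87+90+85=354 → 452/1028 = 0.43969
  4: TP=262, FP=87+46+52+85=270, FN=53+63+46+56=218 → 524/1012 = 0.51779
Lowest is class '3' with F1 score = 0.4397.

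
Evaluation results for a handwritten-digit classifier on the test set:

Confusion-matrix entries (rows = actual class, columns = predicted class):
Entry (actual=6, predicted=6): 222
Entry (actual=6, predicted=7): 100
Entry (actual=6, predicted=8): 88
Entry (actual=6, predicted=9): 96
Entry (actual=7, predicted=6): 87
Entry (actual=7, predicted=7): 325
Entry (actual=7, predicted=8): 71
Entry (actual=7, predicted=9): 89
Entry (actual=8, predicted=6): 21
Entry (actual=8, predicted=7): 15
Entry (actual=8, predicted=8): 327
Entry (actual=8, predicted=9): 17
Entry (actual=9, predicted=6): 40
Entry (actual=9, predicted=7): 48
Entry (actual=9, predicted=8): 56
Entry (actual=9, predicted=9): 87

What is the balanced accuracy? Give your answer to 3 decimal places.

0.561

Balanced accuracy = mean of per-class recall.
  6: recall = 222/506 = 0.4387
  7: recall = 325/572 = 0.5682
  8: recall = 327/380 = 0.8605
  9: recall = 87/231 = 0.3766
Mean = (0.4387 + 0.5682 + 0.8605 + 0.3766) / 4 = 0.561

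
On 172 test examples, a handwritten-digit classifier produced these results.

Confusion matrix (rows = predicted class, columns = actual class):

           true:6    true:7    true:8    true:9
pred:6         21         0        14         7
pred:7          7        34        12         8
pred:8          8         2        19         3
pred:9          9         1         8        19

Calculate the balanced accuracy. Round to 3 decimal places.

Balanced accuracy = mean of per-class recall.
  6: recall = 21/45 = 0.4667
  7: recall = 34/37 = 0.9189
  8: recall = 19/53 = 0.3585
  9: recall = 19/37 = 0.5135
Mean = (0.4667 + 0.9189 + 0.3585 + 0.5135) / 4 = 0.564

0.564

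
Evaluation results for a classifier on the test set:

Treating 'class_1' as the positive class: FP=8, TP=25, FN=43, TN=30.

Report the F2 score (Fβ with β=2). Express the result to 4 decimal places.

Fβ = (1+β²)·TP / ((1+β²)·TP + β²·FN + FP), with β²=4
= 5·25 / (5·25 + 4·43 + 8) = 0.4098

0.4098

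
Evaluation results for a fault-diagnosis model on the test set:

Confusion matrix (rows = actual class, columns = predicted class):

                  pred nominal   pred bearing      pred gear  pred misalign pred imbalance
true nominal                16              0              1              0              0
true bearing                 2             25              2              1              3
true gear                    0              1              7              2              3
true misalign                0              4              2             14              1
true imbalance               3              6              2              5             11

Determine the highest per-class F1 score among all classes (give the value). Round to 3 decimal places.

0.842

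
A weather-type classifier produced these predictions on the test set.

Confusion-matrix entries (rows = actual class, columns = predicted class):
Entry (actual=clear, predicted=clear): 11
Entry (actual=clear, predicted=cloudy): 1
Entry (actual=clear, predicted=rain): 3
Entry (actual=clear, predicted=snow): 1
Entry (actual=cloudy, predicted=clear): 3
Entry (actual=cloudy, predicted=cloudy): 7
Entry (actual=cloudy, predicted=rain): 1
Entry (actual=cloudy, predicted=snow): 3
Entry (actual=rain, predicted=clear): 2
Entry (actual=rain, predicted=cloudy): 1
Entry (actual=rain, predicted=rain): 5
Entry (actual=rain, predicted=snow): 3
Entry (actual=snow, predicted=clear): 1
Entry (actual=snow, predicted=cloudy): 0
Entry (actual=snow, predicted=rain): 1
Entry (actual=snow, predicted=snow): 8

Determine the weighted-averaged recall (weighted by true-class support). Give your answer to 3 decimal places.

Per-class recall (TP/(TP+FN)):
  clear: TP=11, FN=1+3+1=5 → 11/16 = 0.6875
  cloudy: TP=7, FN=3+1+3=7 → 7/14 = 0.5000
  rain: TP=5, FN=2+1+3=6 → 5/11 = 0.4545
  snow: TP=8, FN=1+0+1=2 → 8/10 = 0.8000
Weighted-recall = Σ (supportᵢ/N)·recallᵢ with N=51: (16/51)·0.6875 + (14/51)·0.5000 + (11/51)·0.4545 + (10/51)·0.8000 = 0.608

0.608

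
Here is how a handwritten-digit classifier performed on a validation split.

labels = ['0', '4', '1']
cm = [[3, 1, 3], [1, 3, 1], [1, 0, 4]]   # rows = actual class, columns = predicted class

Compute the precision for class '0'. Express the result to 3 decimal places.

0.600

One-vs-rest for '0': TP = diagonal; FP = other classes predicted '0'; FN = '0' predicted as other.
precision = TP/(TP+FP).
0: TP=3, FP=1+1=2 → 3/5 = 0.6000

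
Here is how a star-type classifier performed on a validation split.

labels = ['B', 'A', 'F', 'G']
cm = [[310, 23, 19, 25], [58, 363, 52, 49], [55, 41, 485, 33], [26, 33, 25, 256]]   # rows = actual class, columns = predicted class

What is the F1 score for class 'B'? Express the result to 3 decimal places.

0.751

F1 score = 2·TP/(2·TP+FP+FN).
B: TP=310, FP=58+55+26=139, FN=23+19+25=67 → 620/826 = 0.7506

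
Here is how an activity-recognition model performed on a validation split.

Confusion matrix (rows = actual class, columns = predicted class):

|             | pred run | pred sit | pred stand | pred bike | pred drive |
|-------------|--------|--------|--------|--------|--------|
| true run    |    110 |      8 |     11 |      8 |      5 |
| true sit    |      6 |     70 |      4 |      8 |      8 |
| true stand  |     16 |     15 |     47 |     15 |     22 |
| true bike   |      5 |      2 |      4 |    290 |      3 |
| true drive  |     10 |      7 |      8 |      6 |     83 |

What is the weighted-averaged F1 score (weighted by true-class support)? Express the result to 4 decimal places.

0.7693

Per-class F1 score (2·TP/(2·TP+FP+FN)):
  run: TP=110, FP=6+16+5+10=37, FN=8+11+8+5=32 → 220/289 = 0.76125
  sit: TP=70, FP=8+15+2+7=32, FN=6+4+8+8=26 → 140/198 = 0.70707
  stand: TP=47, FP=11+4+4+8=27, FN=16+15+15+22=68 → 94/189 = 0.49735
  bike: TP=290, FP=8+8+15+6=37, FN=5+2+4+3=14 → 580/631 = 0.91918
  drive: TP=83, FP=5+8+22+3=38, FN=10+7+8+6=31 → 166/235 = 0.70638
Weighted-F1 score = Σ (supportᵢ/N)·F1 scoreᵢ with N=771: (142/771)·0.76125 + (96/771)·0.70707 + (115/771)·0.49735 + (304/771)·0.91918 + (114/771)·0.70638 = 0.7693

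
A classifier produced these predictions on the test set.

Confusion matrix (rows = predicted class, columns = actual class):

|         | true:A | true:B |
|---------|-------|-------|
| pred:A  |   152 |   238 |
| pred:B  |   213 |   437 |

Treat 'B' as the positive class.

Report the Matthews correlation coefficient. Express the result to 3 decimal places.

MCC = (TP·TN − FP·FN) / √((TP+FP)(TP+FN)(TN+FP)(TN+FN))
Numerator = 437·152 − 213·238 = 15730
Denominator = √(650·675·365·390) = √62456062500 = 249912.1096
MCC = 15730 / 249912.1096 = 0.063

0.063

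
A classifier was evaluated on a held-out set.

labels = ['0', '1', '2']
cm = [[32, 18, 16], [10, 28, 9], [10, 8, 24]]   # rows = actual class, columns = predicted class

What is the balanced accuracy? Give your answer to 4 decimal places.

Balanced accuracy = mean of per-class recall.
  0: recall = 32/66 = 0.48485
  1: recall = 28/47 = 0.59574
  2: recall = 24/42 = 0.57143
Mean = (0.48485 + 0.59574 + 0.57143) / 3 = 0.5507

0.5507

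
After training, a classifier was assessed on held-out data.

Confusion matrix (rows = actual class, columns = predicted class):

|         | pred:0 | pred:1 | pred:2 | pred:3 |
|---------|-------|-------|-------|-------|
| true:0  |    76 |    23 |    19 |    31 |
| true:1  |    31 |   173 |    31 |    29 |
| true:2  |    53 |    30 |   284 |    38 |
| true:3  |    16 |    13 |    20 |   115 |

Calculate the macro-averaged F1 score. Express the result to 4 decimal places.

Per-class F1 score (2·TP/(2·TP+FP+FN)):
  0: TP=76, FP=31+53+16=100, FN=23+19+31=73 → 152/325 = 0.46769
  1: TP=173, FP=23+30+13=66, FN=31+31+29=91 → 346/503 = 0.68787
  2: TP=284, FP=19+31+20=70, FN=53+30+38=121 → 568/759 = 0.74835
  3: TP=115, FP=31+29+38=98, FN=16+13+20=49 → 230/377 = 0.61008
Macro-F1 score = mean = (0.46769 + 0.68787 + 0.74835 + 0.61008) / 4 = 0.6285

0.6285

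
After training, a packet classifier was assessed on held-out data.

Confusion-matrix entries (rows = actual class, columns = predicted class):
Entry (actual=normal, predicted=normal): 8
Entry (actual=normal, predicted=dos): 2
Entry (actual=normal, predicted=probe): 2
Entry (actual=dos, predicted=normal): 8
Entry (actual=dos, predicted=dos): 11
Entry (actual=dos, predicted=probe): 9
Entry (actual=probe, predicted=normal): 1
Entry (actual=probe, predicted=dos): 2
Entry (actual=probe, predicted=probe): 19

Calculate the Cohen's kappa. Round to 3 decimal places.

Observed agreement pₒ = trace/N = 38/62 = 0.6129
Expected agreement pₑ = Σ (rowᵢ·colᵢ)/N² = (12·17 + 28·15 + 22·30)/62² = 0.3340
κ = (pₒ − pₑ)/(1 − pₑ) = (0.6129 − 0.3340)/(1 − 0.3340) = 0.419

0.419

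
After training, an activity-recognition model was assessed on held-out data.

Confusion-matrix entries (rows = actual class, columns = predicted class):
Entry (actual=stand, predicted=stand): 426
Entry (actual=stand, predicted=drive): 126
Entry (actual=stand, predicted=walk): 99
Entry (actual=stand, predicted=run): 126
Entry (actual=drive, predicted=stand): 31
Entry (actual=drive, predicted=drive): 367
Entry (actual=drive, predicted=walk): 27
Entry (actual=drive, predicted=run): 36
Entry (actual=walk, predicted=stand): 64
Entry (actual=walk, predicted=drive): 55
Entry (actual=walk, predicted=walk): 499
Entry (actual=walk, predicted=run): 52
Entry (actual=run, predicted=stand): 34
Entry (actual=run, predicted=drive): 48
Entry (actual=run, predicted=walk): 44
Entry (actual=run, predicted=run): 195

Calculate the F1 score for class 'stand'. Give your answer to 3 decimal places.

0.640

One-vs-rest for 'stand': TP = diagonal; FP = other classes predicted 'stand'; FN = 'stand' predicted as other.
F1 score = 2·TP/(2·TP+FP+FN).
stand: TP=426, FP=31+64+34=129, FN=126+99+126=351 → 852/1332 = 0.6396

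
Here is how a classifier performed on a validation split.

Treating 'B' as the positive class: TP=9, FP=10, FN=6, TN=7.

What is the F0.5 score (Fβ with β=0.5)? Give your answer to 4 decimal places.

Fβ = (1+β²)·TP / ((1+β²)·TP + β²·FN + FP), with β²=1/4
= 1.25·9 / (1.25·9 + 0.25·6 + 10) = 0.4945

0.4945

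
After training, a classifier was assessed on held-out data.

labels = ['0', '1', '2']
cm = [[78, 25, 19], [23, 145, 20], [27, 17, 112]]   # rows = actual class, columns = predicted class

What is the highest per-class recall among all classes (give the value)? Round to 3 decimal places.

0.771

Per-class recall (TP/(TP+FN)):
  0: TP=78, FN=25+19=44 → 78/122 = 0.6393
  1: TP=145, FN=23+20=43 → 145/188 = 0.7713
  2: TP=112, FN=27+17=44 → 112/156 = 0.7179
Highest is class '1' with recall = 0.771.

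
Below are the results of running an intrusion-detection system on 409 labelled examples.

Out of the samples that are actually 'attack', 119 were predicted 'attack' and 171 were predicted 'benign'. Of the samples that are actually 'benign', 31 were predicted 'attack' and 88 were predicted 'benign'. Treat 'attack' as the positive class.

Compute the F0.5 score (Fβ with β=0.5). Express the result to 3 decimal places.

0.669

Fβ = (1+β²)·TP / ((1+β²)·TP + β²·FN + FP), with β²=1/4
= 1.25·119 / (1.25·119 + 0.25·171 + 31) = 0.669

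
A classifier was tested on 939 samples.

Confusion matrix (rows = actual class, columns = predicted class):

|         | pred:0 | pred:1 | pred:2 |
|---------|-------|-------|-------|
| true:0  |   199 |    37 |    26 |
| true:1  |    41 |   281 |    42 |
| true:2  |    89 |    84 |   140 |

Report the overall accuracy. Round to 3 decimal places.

0.660

Accuracy = trace / total = (199+281+140=620) / 939 = 620/939 = 0.660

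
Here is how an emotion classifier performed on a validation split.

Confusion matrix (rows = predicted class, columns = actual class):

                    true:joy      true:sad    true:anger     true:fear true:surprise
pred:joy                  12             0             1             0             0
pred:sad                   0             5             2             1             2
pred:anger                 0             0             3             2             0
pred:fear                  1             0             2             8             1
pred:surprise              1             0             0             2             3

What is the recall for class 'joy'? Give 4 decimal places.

0.8571

Take TP from the diagonal, FP from the rest of the 'joy' prediction marginal, FN from the rest of the 'joy' actual marginal.
recall = TP/(TP+FN).
joy: TP=12, FN=0+0+1+1=2 → 12/14 = 0.85714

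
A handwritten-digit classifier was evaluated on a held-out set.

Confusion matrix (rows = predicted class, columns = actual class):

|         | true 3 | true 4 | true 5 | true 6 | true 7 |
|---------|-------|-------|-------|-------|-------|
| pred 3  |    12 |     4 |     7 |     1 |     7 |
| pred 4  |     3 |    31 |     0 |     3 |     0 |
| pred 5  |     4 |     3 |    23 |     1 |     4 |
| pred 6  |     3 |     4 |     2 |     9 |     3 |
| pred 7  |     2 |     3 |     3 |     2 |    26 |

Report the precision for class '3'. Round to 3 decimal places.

0.387

precision = TP/(TP+FP).
3: TP=12, FP=4+7+1+7=19 → 12/31 = 0.3871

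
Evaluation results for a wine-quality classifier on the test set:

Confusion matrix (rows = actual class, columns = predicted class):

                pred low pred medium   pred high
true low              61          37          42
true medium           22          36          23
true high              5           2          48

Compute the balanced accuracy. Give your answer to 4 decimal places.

Balanced accuracy = mean of per-class recall.
  low: recall = 61/140 = 0.43571
  medium: recall = 36/81 = 0.44444
  high: recall = 48/55 = 0.87273
Mean = (0.43571 + 0.44444 + 0.87273) / 3 = 0.5843

0.5843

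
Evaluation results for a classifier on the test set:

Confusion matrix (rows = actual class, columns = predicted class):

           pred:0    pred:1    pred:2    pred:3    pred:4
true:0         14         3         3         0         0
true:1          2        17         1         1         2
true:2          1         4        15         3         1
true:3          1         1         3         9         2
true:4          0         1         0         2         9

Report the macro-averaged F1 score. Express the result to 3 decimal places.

Per-class F1 score (2·TP/(2·TP+FP+FN)):
  0: TP=14, FP=2+1+1+0=4, FN=3+3+0+0=6 → 28/38 = 0.7368
  1: TP=17, FP=3+4+1+1=9, FN=2+1+1+2=6 → 34/49 = 0.6939
  2: TP=15, FP=3+1+3+0=7, FN=1+4+3+1=9 → 30/46 = 0.6522
  3: TP=9, FP=0+1+3+2=6, FN=1+1+3+2=7 → 18/31 = 0.5806
  4: TP=9, FP=0+2+1+2=5, FN=0+1+0+2=3 → 18/26 = 0.6923
Macro-F1 score = mean = (0.7368 + 0.6939 + 0.6522 + 0.5806 + 0.6923) / 5 = 0.671

0.671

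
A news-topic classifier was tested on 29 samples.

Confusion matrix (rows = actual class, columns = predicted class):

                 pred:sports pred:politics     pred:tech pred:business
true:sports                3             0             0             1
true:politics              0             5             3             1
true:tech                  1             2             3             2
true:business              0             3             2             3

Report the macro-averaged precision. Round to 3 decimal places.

0.513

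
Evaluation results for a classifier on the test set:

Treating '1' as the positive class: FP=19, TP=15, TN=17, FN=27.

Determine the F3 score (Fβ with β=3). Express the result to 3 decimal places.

0.364

Fβ = (1+β²)·TP / ((1+β²)·TP + β²·FN + FP), with β²=9
= 10·15 / (10·15 + 9·27 + 19) = 0.364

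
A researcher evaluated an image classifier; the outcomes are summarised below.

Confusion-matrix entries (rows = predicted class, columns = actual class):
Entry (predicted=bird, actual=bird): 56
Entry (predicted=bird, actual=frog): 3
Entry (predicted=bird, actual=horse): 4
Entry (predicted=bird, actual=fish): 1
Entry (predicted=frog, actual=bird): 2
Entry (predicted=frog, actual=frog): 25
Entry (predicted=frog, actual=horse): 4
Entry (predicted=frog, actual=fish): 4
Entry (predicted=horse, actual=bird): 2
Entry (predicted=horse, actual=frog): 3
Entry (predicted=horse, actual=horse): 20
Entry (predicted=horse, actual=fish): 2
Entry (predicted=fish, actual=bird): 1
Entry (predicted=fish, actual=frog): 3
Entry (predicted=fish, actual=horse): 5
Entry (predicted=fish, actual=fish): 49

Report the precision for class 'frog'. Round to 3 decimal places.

Take TP from the diagonal, FP from the rest of the 'frog' prediction marginal, FN from the rest of the 'frog' actual marginal.
precision = TP/(TP+FP).
frog: TP=25, FP=2+4+4=10 → 25/35 = 0.7143

0.714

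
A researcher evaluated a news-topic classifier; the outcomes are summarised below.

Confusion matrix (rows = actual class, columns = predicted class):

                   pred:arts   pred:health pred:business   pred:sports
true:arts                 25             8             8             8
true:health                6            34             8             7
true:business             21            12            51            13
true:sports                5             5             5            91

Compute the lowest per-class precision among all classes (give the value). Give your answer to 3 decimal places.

0.439

Per-class precision (TP/(TP+FP)):
  arts: TP=25, FP=6+21+5=32 → 25/57 = 0.4386
  health: TP=34, FP=8+12+5=25 → 34/59 = 0.5763
  business: TP=51, FP=8+8+5=21 → 51/72 = 0.7083
  sports: TP=91, FP=8+7+13=28 → 91/119 = 0.7647
Lowest is class 'arts' with precision = 0.439.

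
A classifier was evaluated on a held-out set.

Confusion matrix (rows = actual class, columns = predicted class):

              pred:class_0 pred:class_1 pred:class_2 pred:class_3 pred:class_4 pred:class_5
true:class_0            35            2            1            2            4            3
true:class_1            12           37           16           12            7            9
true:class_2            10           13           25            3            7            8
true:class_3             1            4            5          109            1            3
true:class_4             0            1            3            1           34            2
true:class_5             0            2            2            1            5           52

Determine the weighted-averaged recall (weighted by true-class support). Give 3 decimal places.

0.676

Per-class recall (TP/(TP+FN)):
  class_0: TP=35, FN=2+1+2+4+3=12 → 35/47 = 0.7447
  class_1: TP=37, FN=12+16+12+7+9=56 → 37/93 = 0.3978
  class_2: TP=25, FN=10+13+3+7+8=41 → 25/66 = 0.3788
  class_3: TP=109, FN=1+4+5+1+3=14 → 109/123 = 0.8862
  class_4: TP=34, FN=0+1+3+1+2=7 → 34/41 = 0.8293
  class_5: TP=52, FN=0+2+2+1+5=10 → 52/62 = 0.8387
Weighted-recall = Σ (supportᵢ/N)·recallᵢ with N=432: (47/432)·0.7447 + (93/432)·0.3978 + (66/432)·0.3788 + (123/432)·0.8862 + (41/432)·0.8293 + (62/432)·0.8387 = 0.676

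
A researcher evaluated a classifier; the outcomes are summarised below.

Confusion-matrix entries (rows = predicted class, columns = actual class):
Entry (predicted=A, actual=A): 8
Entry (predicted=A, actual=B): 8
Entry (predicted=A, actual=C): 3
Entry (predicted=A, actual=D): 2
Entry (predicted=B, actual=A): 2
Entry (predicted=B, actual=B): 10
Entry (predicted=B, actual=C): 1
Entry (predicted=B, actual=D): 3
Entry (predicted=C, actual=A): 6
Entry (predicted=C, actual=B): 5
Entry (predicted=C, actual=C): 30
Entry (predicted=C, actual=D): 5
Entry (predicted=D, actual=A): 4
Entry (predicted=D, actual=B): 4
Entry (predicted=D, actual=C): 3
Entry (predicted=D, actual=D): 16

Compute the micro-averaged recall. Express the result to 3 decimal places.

Micro-averaging pools counts across classes: ΣTP=64, ΣFP=46, ΣFN=46.
Micro-recall = TP/(TP+FN) on pooled counts = 0.582 (equals overall accuracy in single-label multiclass).

0.582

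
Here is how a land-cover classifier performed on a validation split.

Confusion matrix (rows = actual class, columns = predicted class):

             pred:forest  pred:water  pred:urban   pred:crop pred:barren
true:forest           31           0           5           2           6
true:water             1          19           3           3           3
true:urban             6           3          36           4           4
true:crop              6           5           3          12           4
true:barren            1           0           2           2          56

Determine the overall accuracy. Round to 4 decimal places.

Accuracy = trace / total = (31+19+36+12+56=154) / 217 = 154/217 = 0.7097

0.7097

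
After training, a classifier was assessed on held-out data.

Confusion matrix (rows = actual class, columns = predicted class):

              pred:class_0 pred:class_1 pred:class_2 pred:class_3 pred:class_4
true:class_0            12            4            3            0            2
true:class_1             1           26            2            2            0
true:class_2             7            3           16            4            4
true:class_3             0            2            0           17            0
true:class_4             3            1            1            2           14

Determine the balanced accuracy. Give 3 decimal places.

0.688

Balanced accuracy = mean of per-class recall.
  class_0: recall = 12/21 = 0.5714
  class_1: recall = 26/31 = 0.8387
  class_2: recall = 16/34 = 0.4706
  class_3: recall = 17/19 = 0.8947
  class_4: recall = 14/21 = 0.6667
Mean = (0.5714 + 0.8387 + 0.4706 + 0.8947 + 0.6667) / 5 = 0.688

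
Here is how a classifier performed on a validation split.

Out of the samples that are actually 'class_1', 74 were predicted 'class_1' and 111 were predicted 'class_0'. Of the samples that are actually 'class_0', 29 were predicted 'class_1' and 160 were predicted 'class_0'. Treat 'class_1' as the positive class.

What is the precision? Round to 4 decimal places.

Precision = TP/(TP+FP) = 74/(74+29) = 74/103 = 0.7184

0.7184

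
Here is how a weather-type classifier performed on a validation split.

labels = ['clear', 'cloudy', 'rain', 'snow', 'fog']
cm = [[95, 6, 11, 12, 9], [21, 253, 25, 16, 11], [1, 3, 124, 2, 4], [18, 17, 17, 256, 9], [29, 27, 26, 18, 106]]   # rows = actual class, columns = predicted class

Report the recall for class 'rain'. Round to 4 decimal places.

One-vs-rest for 'rain': TP = diagonal; FP = other classes predicted 'rain'; FN = 'rain' predicted as other.
recall = TP/(TP+FN).
rain: TP=124, FN=1+3+2+4=10 → 124/134 = 0.92537

0.9254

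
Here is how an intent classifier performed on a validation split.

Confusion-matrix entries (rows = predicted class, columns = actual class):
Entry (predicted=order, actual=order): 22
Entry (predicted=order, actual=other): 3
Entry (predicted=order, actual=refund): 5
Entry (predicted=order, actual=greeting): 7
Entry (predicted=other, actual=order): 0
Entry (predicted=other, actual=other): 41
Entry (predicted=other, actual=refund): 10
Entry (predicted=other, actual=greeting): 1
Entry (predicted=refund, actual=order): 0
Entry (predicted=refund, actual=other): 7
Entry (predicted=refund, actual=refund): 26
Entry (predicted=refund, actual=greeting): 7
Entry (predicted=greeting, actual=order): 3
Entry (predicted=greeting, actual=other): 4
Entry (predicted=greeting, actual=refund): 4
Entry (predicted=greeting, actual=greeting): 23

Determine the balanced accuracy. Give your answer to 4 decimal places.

0.7021

Balanced accuracy = mean of per-class recall.
  order: recall = 22/25 = 0.88000
  other: recall = 41/55 = 0.74545
  refund: recall = 26/45 = 0.57778
  greeting: recall = 23/38 = 0.60526
Mean = (0.88000 + 0.74545 + 0.57778 + 0.60526) / 4 = 0.7021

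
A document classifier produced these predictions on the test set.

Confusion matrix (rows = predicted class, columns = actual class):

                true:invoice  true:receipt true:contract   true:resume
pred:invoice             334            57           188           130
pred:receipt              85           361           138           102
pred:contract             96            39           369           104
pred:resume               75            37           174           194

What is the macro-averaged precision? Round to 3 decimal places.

Per-class precision (TP/(TP+FP)):
  invoice: TP=334, FP=57+188+130=375 → 334/709 = 0.4711
  receipt: TP=361, FP=85+138+102=325 → 361/686 = 0.5262
  contract: TP=369, FP=96+39+104=239 → 369/608 = 0.6069
  resume: TP=194, FP=75+37+174=286 → 194/480 = 0.4042
Macro-precision = mean = (0.4711 + 0.5262 + 0.6069 + 0.4042) / 4 = 0.502

0.502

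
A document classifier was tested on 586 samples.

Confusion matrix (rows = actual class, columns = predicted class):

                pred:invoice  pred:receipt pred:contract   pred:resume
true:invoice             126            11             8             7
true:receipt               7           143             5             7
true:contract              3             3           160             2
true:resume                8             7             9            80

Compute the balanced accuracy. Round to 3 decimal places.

0.858

Balanced accuracy = mean of per-class recall.
  invoice: recall = 126/152 = 0.8289
  receipt: recall = 143/162 = 0.8827
  contract: recall = 160/168 = 0.9524
  resume: recall = 80/104 = 0.7692
Mean = (0.8289 + 0.8827 + 0.9524 + 0.7692) / 4 = 0.858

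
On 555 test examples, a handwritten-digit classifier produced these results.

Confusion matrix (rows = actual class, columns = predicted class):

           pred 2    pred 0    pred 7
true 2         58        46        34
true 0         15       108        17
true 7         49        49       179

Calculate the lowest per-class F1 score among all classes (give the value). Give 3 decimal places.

Per-class F1 score (2·TP/(2·TP+FP+FN)):
  2: TP=58, FP=15+49=64, FN=46+34=80 → 116/260 = 0.4462
  0: TP=108, FP=46+49=95, FN=15+17=32 → 216/343 = 0.6297
  7: TP=179, FP=34+17=51, FN=49+49=98 → 358/507 = 0.7061
Lowest is class '2' with F1 score = 0.446.

0.446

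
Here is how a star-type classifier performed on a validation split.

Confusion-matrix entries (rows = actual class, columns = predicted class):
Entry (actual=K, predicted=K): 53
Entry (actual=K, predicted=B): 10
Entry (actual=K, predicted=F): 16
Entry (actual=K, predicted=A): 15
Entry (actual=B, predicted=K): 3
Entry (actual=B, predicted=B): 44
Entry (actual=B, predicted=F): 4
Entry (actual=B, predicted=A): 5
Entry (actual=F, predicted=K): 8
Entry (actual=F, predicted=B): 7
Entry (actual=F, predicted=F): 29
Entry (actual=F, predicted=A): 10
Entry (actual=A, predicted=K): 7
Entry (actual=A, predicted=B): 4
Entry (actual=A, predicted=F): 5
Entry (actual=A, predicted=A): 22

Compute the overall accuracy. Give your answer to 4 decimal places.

0.6116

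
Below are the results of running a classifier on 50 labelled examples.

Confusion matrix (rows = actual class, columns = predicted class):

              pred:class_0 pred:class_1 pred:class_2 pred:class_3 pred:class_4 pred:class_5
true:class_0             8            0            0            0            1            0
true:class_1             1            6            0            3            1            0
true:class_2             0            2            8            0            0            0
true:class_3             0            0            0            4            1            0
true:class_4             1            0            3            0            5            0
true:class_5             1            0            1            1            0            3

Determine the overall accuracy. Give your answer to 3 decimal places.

0.680

Accuracy = trace / total = (8+6+8+4+5+3=34) / 50 = 34/50 = 0.680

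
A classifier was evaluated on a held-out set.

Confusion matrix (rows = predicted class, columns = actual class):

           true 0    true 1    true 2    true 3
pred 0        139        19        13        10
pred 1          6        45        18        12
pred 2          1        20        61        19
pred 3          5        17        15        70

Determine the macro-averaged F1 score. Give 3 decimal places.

0.640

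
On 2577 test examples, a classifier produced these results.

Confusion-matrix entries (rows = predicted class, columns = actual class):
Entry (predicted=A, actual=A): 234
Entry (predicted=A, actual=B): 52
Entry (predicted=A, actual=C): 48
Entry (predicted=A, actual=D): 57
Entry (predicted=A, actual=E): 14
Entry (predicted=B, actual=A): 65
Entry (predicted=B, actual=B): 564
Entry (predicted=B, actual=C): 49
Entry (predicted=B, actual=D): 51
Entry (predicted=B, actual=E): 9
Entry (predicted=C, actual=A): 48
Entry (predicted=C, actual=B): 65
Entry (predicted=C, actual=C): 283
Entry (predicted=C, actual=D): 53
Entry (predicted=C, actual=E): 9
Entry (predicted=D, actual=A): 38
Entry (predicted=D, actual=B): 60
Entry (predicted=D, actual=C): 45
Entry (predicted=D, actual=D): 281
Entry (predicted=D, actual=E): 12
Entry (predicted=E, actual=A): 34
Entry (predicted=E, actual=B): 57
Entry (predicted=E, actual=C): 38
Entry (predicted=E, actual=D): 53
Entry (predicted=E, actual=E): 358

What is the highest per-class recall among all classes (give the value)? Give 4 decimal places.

0.8905

Per-class recall (TP/(TP+FN)):
  A: TP=234, FN=65+48+38+34=185 → 234/419 = 0.55847
  B: TP=564, FN=52+65+60+57=234 → 564/798 = 0.70677
  C: TP=283, FN=48+49+45+38=180 → 283/463 = 0.61123
  D: TP=281, FN=57+51+53+53=214 → 281/495 = 0.56768
  E: TP=358, FN=14+9+9+12=44 → 358/402 = 0.89055
Highest is class 'E' with recall = 0.8905.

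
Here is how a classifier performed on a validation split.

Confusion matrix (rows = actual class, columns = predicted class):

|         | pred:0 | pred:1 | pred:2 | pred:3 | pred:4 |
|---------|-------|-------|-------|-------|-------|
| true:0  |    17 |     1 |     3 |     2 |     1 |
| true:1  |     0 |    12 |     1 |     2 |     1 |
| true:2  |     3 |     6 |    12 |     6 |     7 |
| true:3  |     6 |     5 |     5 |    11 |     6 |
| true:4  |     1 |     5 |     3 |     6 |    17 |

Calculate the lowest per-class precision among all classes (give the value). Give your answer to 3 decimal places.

0.407

Per-class precision (TP/(TP+FP)):
  0: TP=17, FP=0+3+6+1=10 → 17/27 = 0.6296
  1: TP=12, FP=1+6+5+5=17 → 12/29 = 0.4138
  2: TP=12, FP=3+1+5+3=12 → 12/24 = 0.5000
  3: TP=11, FP=2+2+6+6=16 → 11/27 = 0.4074
  4: TP=17, FP=1+1+7+6=15 → 17/32 = 0.5313
Lowest is class '3' with precision = 0.407.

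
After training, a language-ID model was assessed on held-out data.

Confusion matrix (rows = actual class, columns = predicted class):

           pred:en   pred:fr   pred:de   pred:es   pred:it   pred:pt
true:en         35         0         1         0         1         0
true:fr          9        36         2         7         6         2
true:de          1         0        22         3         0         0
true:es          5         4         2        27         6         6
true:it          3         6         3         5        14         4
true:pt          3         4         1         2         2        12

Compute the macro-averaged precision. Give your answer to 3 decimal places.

0.609

Per-class precision (TP/(TP+FP)):
  en: TP=35, FP=9+1+5+3+3=21 → 35/56 = 0.6250
  fr: TP=36, FP=0+0+4+6+4=14 → 36/50 = 0.7200
  de: TP=22, FP=1+2+2+3+1=9 → 22/31 = 0.7097
  es: TP=27, FP=0+7+3+5+2=17 → 27/44 = 0.6136
  it: TP=14, FP=1+6+0+6+2=15 → 14/29 = 0.4828
  pt: TP=12, FP=0+2+0+6+4=12 → 12/24 = 0.5000
Macro-precision = mean = (0.6250 + 0.7200 + 0.7097 + 0.6136 + 0.4828 + 0.5000) / 6 = 0.609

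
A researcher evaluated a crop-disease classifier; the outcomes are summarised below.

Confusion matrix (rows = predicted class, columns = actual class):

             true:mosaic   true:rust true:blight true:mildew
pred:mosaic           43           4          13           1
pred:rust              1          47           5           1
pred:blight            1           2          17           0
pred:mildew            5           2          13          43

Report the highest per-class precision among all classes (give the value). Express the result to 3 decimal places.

Per-class precision (TP/(TP+FP)):
  mosaic: TP=43, FP=4+13+1=18 → 43/61 = 0.7049
  rust: TP=47, FP=1+5+1=7 → 47/54 = 0.8704
  blight: TP=17, FP=1+2+0=3 → 17/20 = 0.8500
  mildew: TP=43, FP=5+2+13=20 → 43/63 = 0.6825
Highest is class 'rust' with precision = 0.870.

0.870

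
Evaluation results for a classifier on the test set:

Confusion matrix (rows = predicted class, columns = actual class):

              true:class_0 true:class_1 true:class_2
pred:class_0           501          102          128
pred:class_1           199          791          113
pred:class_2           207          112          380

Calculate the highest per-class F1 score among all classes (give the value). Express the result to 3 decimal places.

0.750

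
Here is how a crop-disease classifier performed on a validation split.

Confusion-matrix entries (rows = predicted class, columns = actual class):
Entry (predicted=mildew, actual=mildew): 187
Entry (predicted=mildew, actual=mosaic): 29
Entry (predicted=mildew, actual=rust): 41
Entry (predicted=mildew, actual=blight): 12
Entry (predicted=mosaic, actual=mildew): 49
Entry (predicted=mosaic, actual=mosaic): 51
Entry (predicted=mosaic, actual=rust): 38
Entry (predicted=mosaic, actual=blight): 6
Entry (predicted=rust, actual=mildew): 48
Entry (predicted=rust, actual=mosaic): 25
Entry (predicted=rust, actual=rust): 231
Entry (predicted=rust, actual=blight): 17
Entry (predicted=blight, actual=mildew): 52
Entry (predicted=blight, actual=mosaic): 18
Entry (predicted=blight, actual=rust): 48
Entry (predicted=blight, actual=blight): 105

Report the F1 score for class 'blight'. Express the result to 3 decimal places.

Take TP from the diagonal, FP from the rest of the 'blight' prediction marginal, FN from the rest of the 'blight' actual marginal.
F1 score = 2·TP/(2·TP+FP+FN).
blight: TP=105, FP=52+18+48=118, FN=12+6+17=35 → 210/363 = 0.5785

0.579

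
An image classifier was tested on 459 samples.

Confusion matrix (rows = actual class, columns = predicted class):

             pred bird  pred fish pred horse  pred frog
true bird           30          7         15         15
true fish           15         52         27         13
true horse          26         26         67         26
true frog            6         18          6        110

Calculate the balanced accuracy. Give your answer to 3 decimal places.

0.545

Balanced accuracy = mean of per-class recall.
  bird: recall = 30/67 = 0.4478
  fish: recall = 52/107 = 0.4860
  horse: recall = 67/145 = 0.4621
  frog: recall = 110/140 = 0.7857
Mean = (0.4478 + 0.4860 + 0.4621 + 0.7857) / 4 = 0.545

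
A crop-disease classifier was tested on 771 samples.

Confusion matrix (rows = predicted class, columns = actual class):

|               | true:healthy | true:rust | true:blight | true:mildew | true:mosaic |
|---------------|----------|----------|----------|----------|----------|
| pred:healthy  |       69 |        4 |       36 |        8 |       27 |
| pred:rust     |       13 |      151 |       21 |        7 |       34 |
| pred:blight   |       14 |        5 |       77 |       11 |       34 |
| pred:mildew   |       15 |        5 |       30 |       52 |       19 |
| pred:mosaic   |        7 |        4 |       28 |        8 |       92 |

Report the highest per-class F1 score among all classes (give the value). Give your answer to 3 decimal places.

0.765

Per-class F1 score (2·TP/(2·TP+FP+FN)):
  healthy: TP=69, FP=4+36+8+27=75, FN=13+14+15+7=49 → 138/262 = 0.5267
  rust: TP=151, FP=13+21+7+34=75, FN=4+5+5+4=18 → 302/395 = 0.7646
  blight: TP=77, FP=14+5+11+34=64, FN=36+21+30+28=115 → 154/333 = 0.4625
  mildew: TP=52, FP=15+5+30+19=69, FN=8+7+11+8=34 → 104/207 = 0.5024
  mosaic: TP=92, FP=7+4+28+8=47, FN=27+34+34+19=114 → 184/345 = 0.5333
Highest is class 'rust' with F1 score = 0.765.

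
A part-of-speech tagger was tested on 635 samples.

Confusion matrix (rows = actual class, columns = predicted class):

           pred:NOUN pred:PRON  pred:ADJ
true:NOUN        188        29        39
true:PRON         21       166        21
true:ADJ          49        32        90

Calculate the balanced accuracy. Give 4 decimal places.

Balanced accuracy = mean of per-class recall.
  NOUN: recall = 188/256 = 0.73438
  PRON: recall = 166/208 = 0.79808
  ADJ: recall = 90/171 = 0.52632
Mean = (0.73438 + 0.79808 + 0.52632) / 3 = 0.6863

0.6863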